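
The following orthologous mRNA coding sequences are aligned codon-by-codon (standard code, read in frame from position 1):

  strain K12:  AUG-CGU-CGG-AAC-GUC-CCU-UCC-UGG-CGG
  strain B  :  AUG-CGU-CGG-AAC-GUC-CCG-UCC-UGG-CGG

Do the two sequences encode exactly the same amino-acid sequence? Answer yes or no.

Codon 1: AUG Met / AUG Met — identical.
Codon 2: CGU Arg / CGU Arg — identical.
Codon 3: CGG Arg / CGG Arg — identical.
Codon 4: AAC Asn / AAC Asn — identical.
Codon 5: GUC Val / GUC Val — identical.
Codon 6: CCU Pro / CCG Pro — synonymous.
Codon 7: UCC Ser / UCC Ser — identical.
Codon 8: UGG Trp / UGG Trp — identical.
Codon 9: CGG Arg / CGG Arg — identical.
Nonsynonymous differences: 0 → same protein.

yes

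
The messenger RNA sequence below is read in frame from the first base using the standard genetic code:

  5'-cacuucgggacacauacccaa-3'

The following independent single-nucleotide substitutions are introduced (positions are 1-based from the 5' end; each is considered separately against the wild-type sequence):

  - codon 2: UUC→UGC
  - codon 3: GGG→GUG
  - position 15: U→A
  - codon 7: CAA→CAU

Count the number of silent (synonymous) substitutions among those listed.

0

Codon 2: UUC (Phe) → UGC (Cys) — missense.
Codon 3: GGG (Gly) → GUG (Val) — missense.
Codon 5: CAU (His) → CAA (Gln) — missense.
Codon 7: CAA (Gln) → CAU (His) — missense.
Synonymous: 0 of 4.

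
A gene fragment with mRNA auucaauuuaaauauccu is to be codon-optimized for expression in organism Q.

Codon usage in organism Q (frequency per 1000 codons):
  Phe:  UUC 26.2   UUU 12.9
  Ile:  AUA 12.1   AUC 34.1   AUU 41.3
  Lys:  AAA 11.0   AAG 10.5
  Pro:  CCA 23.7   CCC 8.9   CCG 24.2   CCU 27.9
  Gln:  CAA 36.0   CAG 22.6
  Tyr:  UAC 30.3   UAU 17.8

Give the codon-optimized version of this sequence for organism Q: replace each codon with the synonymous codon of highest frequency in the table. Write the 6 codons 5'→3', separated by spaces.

Codon 1 (Ile): best is AUU at 41.3.
Codon 2 (Gln): best is CAA at 36.0.
Codon 3 (Phe): best is UUC at 26.2.
Codon 4 (Lys): best is AAA at 11.0.
Codon 5 (Tyr): best is UAC at 30.3.
Codon 6 (Pro): best is CCU at 27.9.

AUU CAA UUC AAA UAC CCU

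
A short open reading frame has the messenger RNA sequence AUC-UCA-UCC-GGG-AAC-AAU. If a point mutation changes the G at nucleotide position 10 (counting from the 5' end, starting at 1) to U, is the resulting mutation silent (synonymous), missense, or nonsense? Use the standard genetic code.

missense

Position 10 falls in codon 4: GGG → Gly.
After the substitution the codon is UGG → Trp.
Gly ≠ Trp, so this is a missense mutation.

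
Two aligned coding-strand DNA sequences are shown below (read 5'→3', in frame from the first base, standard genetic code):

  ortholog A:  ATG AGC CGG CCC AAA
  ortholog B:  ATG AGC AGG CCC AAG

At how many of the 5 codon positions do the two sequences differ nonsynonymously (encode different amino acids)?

0

Codon 1: ATG Met / ATG Met — identical.
Codon 2: AGC Ser / AGC Ser — identical.
Codon 3: CGG Arg / AGG Arg — synonymous.
Codon 4: CCC Pro / CCC Pro — identical.
Codon 5: AAA Lys / AAG Lys — synonymous.
Nonsynonymous differences: 0.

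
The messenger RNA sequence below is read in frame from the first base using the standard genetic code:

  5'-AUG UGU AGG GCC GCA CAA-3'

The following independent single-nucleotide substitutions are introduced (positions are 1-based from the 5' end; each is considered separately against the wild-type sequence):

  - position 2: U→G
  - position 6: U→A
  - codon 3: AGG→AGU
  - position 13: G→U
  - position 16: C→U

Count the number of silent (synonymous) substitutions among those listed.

0

Codon 1: AUG (Met) → AGG (Arg) — missense.
Codon 2: UGU (Cys) → UGA (Stop) — nonsense.
Codon 3: AGG (Arg) → AGU (Ser) — missense.
Codon 5: GCA (Ala) → UCA (Ser) — missense.
Codon 6: CAA (Gln) → UAA (Stop) — nonsense.
Synonymous: 0 of 5.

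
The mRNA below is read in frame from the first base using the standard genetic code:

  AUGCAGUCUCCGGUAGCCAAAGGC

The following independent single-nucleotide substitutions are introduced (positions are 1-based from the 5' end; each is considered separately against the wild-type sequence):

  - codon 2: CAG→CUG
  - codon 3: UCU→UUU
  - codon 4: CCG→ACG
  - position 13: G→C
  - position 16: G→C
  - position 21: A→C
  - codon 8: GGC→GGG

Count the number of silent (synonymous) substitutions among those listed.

1

Codon 2: CAG (Gln) → CUG (Leu) — missense.
Codon 3: UCU (Ser) → UUU (Phe) — missense.
Codon 4: CCG (Pro) → ACG (Thr) — missense.
Codon 5: GUA (Val) → CUA (Leu) — missense.
Codon 6: GCC (Ala) → CCC (Pro) — missense.
Codon 7: AAA (Lys) → AAC (Asn) — missense.
Codon 8: GGC (Gly) → GGG (Gly) — synonymous.
Synonymous: 1 of 7.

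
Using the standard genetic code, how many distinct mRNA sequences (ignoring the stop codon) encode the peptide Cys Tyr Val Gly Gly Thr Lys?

2048

Cys: 2 codons.
Tyr: 2 codons.
Val: 4 codons.
Gly: 4 codons.
Gly: 4 codons.
Thr: 4 codons.
Lys: 2 codons.
2 × 2 × 4 × 4 × 4 × 4 × 2 = 2048.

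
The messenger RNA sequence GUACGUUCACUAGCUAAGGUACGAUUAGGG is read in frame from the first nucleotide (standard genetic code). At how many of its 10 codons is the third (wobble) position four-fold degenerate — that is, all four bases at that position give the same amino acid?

8

Codon 1 GUA (Val): third position 4-fold.
Codon 2 CGU (Arg): third position 4-fold.
Codon 3 UCA (Ser): third position 4-fold.
Codon 4 CUA (Leu): third position 4-fold.
Codon 5 GCU (Ala): third position 4-fold.
Codon 6 AAG (Lys): third position 2-fold.
Codon 7 GUA (Val): third position 4-fold.
Codon 8 CGA (Arg): third position 4-fold.
Codon 9 UUA (Leu): third position 2-fold.
Codon 10 GGG (Gly): third position 4-fold.
Four-fold degenerate third positions: 8.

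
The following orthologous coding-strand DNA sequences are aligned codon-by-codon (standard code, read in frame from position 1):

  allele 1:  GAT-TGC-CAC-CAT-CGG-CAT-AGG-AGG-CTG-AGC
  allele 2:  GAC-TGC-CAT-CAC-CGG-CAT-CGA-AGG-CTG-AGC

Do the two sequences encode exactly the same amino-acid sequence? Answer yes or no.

yes

Codon 1: GAT Asp / GAC Asp — synonymous.
Codon 2: TGC Cys / TGC Cys — identical.
Codon 3: CAC His / CAT His — synonymous.
Codon 4: CAT His / CAC His — synonymous.
Codon 5: CGG Arg / CGG Arg — identical.
Codon 6: CAT His / CAT His — identical.
Codon 7: AGG Arg / CGA Arg — synonymous.
Codon 8: AGG Arg / AGG Arg — identical.
Codon 9: CTG Leu / CTG Leu — identical.
Codon 10: AGC Ser / AGC Ser — identical.
Nonsynonymous differences: 0 → same protein.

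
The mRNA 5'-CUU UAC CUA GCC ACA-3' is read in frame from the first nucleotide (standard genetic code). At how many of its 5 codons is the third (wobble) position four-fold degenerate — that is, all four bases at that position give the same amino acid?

4

Codon 1 CUU (Leu): third position 4-fold.
Codon 2 UAC (Tyr): third position 2-fold.
Codon 3 CUA (Leu): third position 4-fold.
Codon 4 GCC (Ala): third position 4-fold.
Codon 5 ACA (Thr): third position 4-fold.
Four-fold degenerate third positions: 4.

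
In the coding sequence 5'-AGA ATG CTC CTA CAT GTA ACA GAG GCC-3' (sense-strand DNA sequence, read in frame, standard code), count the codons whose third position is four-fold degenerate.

Codon 1 AGA (Arg): third position 2-fold.
Codon 2 ATG (Met): third position 1-fold.
Codon 3 CTC (Leu): third position 4-fold.
Codon 4 CTA (Leu): third position 4-fold.
Codon 5 CAT (His): third position 2-fold.
Codon 6 GTA (Val): third position 4-fold.
Codon 7 ACA (Thr): third position 4-fold.
Codon 8 GAG (Glu): third position 2-fold.
Codon 9 GCC (Ala): third position 4-fold.
Four-fold degenerate third positions: 5.

5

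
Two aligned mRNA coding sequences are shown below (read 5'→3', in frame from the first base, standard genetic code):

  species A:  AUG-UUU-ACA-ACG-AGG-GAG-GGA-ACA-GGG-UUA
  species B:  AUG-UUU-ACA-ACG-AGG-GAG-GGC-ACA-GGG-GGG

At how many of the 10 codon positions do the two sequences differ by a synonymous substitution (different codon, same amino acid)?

Codon 1: AUG Met / AUG Met — identical.
Codon 2: UUU Phe / UUU Phe — identical.
Codon 3: ACA Thr / ACA Thr — identical.
Codon 4: ACG Thr / ACG Thr — identical.
Codon 5: AGG Arg / AGG Arg — identical.
Codon 6: GAG Glu / GAG Glu — identical.
Codon 7: GGA Gly / GGC Gly — synonymous.
Codon 8: ACA Thr / ACA Thr — identical.
Codon 9: GGG Gly / GGG Gly — identical.
Codon 10: UUA Leu / GGG Gly — nonsynonymous.
Synonymous differences: 1.

1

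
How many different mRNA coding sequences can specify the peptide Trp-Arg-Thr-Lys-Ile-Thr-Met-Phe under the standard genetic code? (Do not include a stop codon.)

Trp: 1 codon.
Arg: 6 codons.
Thr: 4 codons.
Lys: 2 codons.
Ile: 3 codons.
Thr: 4 codons.
Met: 1 codon.
Phe: 2 codons.
1 × 6 × 4 × 2 × 3 × 4 × 1 × 2 = 1152.

1152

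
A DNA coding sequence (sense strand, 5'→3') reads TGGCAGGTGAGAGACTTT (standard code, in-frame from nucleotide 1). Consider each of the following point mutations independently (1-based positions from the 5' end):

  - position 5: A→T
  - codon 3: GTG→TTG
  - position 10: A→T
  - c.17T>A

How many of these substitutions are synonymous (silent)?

Codon 2: CAG (Gln) → CTG (Leu) — missense.
Codon 3: GTG (Val) → TTG (Leu) — missense.
Codon 4: AGA (Arg) → TGA (Stop) — nonsense.
Codon 6: TTT (Phe) → TAT (Tyr) — missense.
Synonymous: 0 of 4.

0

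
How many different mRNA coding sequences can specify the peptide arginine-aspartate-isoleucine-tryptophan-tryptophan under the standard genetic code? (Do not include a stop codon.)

36

Arg: 6 codons.
Asp: 2 codons.
Ile: 3 codons.
Trp: 1 codon.
Trp: 1 codon.
6 × 2 × 3 × 1 × 1 = 36.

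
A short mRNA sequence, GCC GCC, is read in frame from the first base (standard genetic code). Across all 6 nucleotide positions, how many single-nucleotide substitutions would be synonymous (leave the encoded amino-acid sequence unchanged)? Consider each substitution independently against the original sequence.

Codon 1 (GCC, Ala): 3 synonymous substitutions.
Codon 2 (GCC, Ala): 3 synonymous substitutions.
Total: 3 + 3 = 6.

6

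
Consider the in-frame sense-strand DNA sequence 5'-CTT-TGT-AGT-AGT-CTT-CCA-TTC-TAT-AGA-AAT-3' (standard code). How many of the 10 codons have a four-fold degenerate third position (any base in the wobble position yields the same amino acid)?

Codon 1 CTT (Leu): third position 4-fold.
Codon 2 TGT (Cys): third position 2-fold.
Codon 3 AGT (Ser): third position 2-fold.
Codon 4 AGT (Ser): third position 2-fold.
Codon 5 CTT (Leu): third position 4-fold.
Codon 6 CCA (Pro): third position 4-fold.
Codon 7 TTC (Phe): third position 2-fold.
Codon 8 TAT (Tyr): third position 2-fold.
Codon 9 AGA (Arg): third position 2-fold.
Codon 10 AAT (Asn): third position 2-fold.
Four-fold degenerate third positions: 3.

3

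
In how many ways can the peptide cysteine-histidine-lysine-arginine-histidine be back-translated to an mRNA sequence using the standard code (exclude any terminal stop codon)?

Cys: 2 codons.
His: 2 codons.
Lys: 2 codons.
Arg: 6 codons.
His: 2 codons.
2 × 2 × 2 × 6 × 2 = 96.

96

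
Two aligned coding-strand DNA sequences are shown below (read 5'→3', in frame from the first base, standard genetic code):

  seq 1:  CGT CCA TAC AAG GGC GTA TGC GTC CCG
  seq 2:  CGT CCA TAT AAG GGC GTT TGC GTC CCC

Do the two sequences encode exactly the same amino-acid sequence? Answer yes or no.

Codon 1: CGT Arg / CGT Arg — identical.
Codon 2: CCA Pro / CCA Pro — identical.
Codon 3: TAC Tyr / TAT Tyr — synonymous.
Codon 4: AAG Lys / AAG Lys — identical.
Codon 5: GGC Gly / GGC Gly — identical.
Codon 6: GTA Val / GTT Val — synonymous.
Codon 7: TGC Cys / TGC Cys — identical.
Codon 8: GTC Val / GTC Val — identical.
Codon 9: CCG Pro / CCC Pro — synonymous.
Nonsynonymous differences: 0 → same protein.

yes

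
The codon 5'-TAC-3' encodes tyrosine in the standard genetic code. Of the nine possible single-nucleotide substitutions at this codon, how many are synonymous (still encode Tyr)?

1

Position 1: none → 0 synonymous.
Position 2: none → 0 synonymous.
Position 3: TAT → 1 synonymous.
Total: 0 + 0 + 1 = 1.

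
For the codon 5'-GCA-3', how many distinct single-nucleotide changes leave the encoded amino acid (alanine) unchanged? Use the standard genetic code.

3

Position 1: none → 0 synonymous.
Position 2: none → 0 synonymous.
Position 3: GCT, GCC, GCG → 3 synonymous.
Total: 0 + 0 + 3 = 3.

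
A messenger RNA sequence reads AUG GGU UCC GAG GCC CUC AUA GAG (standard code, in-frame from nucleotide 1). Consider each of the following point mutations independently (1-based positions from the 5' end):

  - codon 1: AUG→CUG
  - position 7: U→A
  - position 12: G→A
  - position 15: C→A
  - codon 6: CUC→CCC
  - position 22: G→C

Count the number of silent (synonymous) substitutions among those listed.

Codon 1: AUG (Met) → CUG (Leu) — missense.
Codon 3: UCC (Ser) → ACC (Thr) — missense.
Codon 4: GAG (Glu) → GAA (Glu) — synonymous.
Codon 5: GCC (Ala) → GCA (Ala) — synonymous.
Codon 6: CUC (Leu) → CCC (Pro) — missense.
Codon 8: GAG (Glu) → CAG (Gln) — missense.
Synonymous: 2 of 6.

2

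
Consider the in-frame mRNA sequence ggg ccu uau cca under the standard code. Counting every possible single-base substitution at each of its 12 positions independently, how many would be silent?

10

Codon 1 (GGG, Gly): 3 synonymous substitutions.
Codon 2 (CCU, Pro): 3 synonymous substitutions.
Codon 3 (UAU, Tyr): 1 synonymous substitution.
Codon 4 (CCA, Pro): 3 synonymous substitutions.
Total: 3 + 3 + 1 + 3 = 10.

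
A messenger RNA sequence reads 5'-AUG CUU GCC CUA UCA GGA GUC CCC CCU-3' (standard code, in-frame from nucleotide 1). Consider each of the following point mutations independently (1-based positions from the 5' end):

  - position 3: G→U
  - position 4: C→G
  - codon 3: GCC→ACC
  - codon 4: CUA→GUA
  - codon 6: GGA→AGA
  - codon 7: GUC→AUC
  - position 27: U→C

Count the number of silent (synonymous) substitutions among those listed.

1

Codon 1: AUG (Met) → AUU (Ile) — missense.
Codon 2: CUU (Leu) → GUU (Val) — missense.
Codon 3: GCC (Ala) → ACC (Thr) — missense.
Codon 4: CUA (Leu) → GUA (Val) — missense.
Codon 6: GGA (Gly) → AGA (Arg) — missense.
Codon 7: GUC (Val) → AUC (Ile) — missense.
Codon 9: CCU (Pro) → CCC (Pro) — synonymous.
Synonymous: 1 of 7.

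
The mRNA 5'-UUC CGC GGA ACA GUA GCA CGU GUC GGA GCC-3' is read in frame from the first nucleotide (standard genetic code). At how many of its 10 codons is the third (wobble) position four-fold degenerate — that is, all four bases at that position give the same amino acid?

9

Codon 1 UUC (Phe): third position 2-fold.
Codon 2 CGC (Arg): third position 4-fold.
Codon 3 GGA (Gly): third position 4-fold.
Codon 4 ACA (Thr): third position 4-fold.
Codon 5 GUA (Val): third position 4-fold.
Codon 6 GCA (Ala): third position 4-fold.
Codon 7 CGU (Arg): third position 4-fold.
Codon 8 GUC (Val): third position 4-fold.
Codon 9 GGA (Gly): third position 4-fold.
Codon 10 GCC (Ala): third position 4-fold.
Four-fold degenerate third positions: 9.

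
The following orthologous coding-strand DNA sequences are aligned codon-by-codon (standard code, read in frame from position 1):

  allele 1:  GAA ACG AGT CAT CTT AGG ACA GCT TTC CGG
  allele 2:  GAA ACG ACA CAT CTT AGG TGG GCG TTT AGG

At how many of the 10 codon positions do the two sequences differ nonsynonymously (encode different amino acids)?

2

Codon 1: GAA Glu / GAA Glu — identical.
Codon 2: ACG Thr / ACG Thr — identical.
Codon 3: AGT Ser / ACA Thr — nonsynonymous.
Codon 4: CAT His / CAT His — identical.
Codon 5: CTT Leu / CTT Leu — identical.
Codon 6: AGG Arg / AGG Arg — identical.
Codon 7: ACA Thr / TGG Trp — nonsynonymous.
Codon 8: GCT Ala / GCG Ala — synonymous.
Codon 9: TTC Phe / TTT Phe — synonymous.
Codon 10: CGG Arg / AGG Arg — synonymous.
Nonsynonymous differences: 2.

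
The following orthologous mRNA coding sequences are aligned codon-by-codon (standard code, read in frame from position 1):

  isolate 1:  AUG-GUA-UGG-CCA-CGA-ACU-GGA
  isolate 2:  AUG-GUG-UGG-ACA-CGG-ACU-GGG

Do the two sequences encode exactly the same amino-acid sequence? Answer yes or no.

no

Codon 1: AUG Met / AUG Met — identical.
Codon 2: GUA Val / GUG Val — synonymous.
Codon 3: UGG Trp / UGG Trp — identical.
Codon 4: CCA Pro / ACA Thr — nonsynonymous.
Codon 5: CGA Arg / CGG Arg — synonymous.
Codon 6: ACU Thr / ACU Thr — identical.
Codon 7: GGA Gly / GGG Gly — synonymous.
Nonsynonymous differences: 1 → different protein.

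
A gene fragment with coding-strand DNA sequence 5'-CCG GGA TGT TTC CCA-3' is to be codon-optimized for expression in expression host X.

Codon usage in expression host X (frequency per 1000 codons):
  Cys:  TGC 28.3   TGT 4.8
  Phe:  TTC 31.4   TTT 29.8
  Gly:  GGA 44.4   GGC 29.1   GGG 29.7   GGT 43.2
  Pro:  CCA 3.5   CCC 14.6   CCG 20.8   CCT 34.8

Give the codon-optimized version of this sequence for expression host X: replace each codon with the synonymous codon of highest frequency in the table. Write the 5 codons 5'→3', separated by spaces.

CCT GGA TGC TTC CCT

Codon 1 (Pro): best is CCT at 34.8.
Codon 2 (Gly): best is GGA at 44.4.
Codon 3 (Cys): best is TGC at 28.3.
Codon 4 (Phe): best is TTC at 31.4.
Codon 5 (Pro): best is CCT at 34.8.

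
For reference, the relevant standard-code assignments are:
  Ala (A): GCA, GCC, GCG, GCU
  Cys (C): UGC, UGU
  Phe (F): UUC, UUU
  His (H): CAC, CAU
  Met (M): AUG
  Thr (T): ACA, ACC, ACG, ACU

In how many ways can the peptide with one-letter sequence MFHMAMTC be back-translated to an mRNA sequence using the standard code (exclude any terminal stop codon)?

Met: 1 codon.
Phe: 2 codons.
His: 2 codons.
Met: 1 codon.
Ala: 4 codons.
Met: 1 codon.
Thr: 4 codons.
Cys: 2 codons.
1 × 2 × 2 × 1 × 4 × 1 × 4 × 2 = 128.

128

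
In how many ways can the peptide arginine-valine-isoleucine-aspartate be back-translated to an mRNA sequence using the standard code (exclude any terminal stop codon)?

Arg: 6 codons.
Val: 4 codons.
Ile: 3 codons.
Asp: 2 codons.
6 × 4 × 3 × 2 = 144.

144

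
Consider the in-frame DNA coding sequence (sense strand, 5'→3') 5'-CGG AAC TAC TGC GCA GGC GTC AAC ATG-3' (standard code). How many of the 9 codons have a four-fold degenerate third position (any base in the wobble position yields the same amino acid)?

4

Codon 1 CGG (Arg): third position 4-fold.
Codon 2 AAC (Asn): third position 2-fold.
Codon 3 TAC (Tyr): third position 2-fold.
Codon 4 TGC (Cys): third position 2-fold.
Codon 5 GCA (Ala): third position 4-fold.
Codon 6 GGC (Gly): third position 4-fold.
Codon 7 GTC (Val): third position 4-fold.
Codon 8 AAC (Asn): third position 2-fold.
Codon 9 ATG (Met): third position 1-fold.
Four-fold degenerate third positions: 4.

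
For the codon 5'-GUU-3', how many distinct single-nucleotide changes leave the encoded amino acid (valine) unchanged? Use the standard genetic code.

3

Position 1: none → 0 synonymous.
Position 2: none → 0 synonymous.
Position 3: GUC, GUA, GUG → 3 synonymous.
Total: 0 + 0 + 3 = 3.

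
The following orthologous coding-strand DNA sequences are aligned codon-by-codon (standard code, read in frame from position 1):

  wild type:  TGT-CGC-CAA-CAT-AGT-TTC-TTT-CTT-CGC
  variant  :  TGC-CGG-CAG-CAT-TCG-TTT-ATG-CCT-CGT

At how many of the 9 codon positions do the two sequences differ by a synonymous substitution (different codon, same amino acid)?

Codon 1: TGT Cys / TGC Cys — synonymous.
Codon 2: CGC Arg / CGG Arg — synonymous.
Codon 3: CAA Gln / CAG Gln — synonymous.
Codon 4: CAT His / CAT His — identical.
Codon 5: AGT Ser / TCG Ser — synonymous.
Codon 6: TTC Phe / TTT Phe — synonymous.
Codon 7: TTT Phe / ATG Met — nonsynonymous.
Codon 8: CTT Leu / CCT Pro — nonsynonymous.
Codon 9: CGC Arg / CGT Arg — synonymous.
Synonymous differences: 6.

6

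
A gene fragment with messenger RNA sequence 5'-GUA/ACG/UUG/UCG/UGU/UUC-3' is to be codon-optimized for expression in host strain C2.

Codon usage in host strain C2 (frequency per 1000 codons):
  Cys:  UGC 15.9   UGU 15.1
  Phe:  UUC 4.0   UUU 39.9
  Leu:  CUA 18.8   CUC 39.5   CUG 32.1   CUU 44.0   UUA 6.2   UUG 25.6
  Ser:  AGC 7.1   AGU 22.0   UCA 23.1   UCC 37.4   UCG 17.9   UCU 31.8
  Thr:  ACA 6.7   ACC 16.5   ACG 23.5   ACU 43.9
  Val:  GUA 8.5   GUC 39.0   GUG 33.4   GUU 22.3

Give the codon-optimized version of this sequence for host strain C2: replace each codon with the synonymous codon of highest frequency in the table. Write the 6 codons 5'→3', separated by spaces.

GUC ACU CUU UCC UGC UUU

Codon 1 (Val): best is GUC at 39.0.
Codon 2 (Thr): best is ACU at 43.9.
Codon 3 (Leu): best is CUU at 44.0.
Codon 4 (Ser): best is UCC at 37.4.
Codon 5 (Cys): best is UGC at 15.9.
Codon 6 (Phe): best is UUU at 39.9.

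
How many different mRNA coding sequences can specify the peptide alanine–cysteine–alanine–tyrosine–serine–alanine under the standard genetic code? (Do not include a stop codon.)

Ala: 4 codons.
Cys: 2 codons.
Ala: 4 codons.
Tyr: 2 codons.
Ser: 6 codons.
Ala: 4 codons.
4 × 2 × 4 × 2 × 6 × 4 = 1536.

1536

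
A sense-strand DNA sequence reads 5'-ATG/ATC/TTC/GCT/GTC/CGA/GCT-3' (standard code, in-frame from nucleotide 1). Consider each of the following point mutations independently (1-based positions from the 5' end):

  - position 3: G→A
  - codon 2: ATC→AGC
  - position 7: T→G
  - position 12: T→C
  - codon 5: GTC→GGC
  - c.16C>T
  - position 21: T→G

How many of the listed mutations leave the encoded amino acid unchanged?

Codon 1: ATG (Met) → ATA (Ile) — missense.
Codon 2: ATC (Ile) → AGC (Ser) — missense.
Codon 3: TTC (Phe) → GTC (Val) — missense.
Codon 4: GCT (Ala) → GCC (Ala) — synonymous.
Codon 5: GTC (Val) → GGC (Gly) — missense.
Codon 6: CGA (Arg) → TGA (Stop) — nonsense.
Codon 7: GCT (Ala) → GCG (Ala) — synonymous.
Synonymous: 2 of 7.

2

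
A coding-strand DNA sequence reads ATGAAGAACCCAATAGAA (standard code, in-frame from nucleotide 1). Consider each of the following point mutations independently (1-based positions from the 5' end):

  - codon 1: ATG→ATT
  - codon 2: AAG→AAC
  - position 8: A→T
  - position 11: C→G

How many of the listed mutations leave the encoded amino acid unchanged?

0

Codon 1: ATG (Met) → ATT (Ile) — missense.
Codon 2: AAG (Lys) → AAC (Asn) — missense.
Codon 3: AAC (Asn) → ATC (Ile) — missense.
Codon 4: CCA (Pro) → CGA (Arg) — missense.
Synonymous: 0 of 4.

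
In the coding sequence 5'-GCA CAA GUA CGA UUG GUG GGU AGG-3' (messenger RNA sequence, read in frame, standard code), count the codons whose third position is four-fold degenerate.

5

Codon 1 GCA (Ala): third position 4-fold.
Codon 2 CAA (Gln): third position 2-fold.
Codon 3 GUA (Val): third position 4-fold.
Codon 4 CGA (Arg): third position 4-fold.
Codon 5 UUG (Leu): third position 2-fold.
Codon 6 GUG (Val): third position 4-fold.
Codon 7 GGU (Gly): third position 4-fold.
Codon 8 AGG (Arg): third position 2-fold.
Four-fold degenerate third positions: 5.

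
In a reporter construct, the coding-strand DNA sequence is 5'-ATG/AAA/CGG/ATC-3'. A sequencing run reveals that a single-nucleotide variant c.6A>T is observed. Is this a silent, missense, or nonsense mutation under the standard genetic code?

missense

Position 6 falls in codon 2: AAA → Lys.
After the substitution the codon is AAT → Asn.
Lys ≠ Asn, so this is a missense mutation.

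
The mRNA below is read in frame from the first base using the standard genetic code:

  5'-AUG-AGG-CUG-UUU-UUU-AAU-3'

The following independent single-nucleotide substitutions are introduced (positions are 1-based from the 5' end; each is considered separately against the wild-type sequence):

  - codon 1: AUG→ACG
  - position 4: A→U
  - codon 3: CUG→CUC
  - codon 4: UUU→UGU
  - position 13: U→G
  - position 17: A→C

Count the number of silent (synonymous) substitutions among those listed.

Codon 1: AUG (Met) → ACG (Thr) — missense.
Codon 2: AGG (Arg) → UGG (Trp) — missense.
Codon 3: CUG (Leu) → CUC (Leu) — synonymous.
Codon 4: UUU (Phe) → UGU (Cys) — missense.
Codon 5: UUU (Phe) → GUU (Val) — missense.
Codon 6: AAU (Asn) → ACU (Thr) — missense.
Synonymous: 1 of 6.

1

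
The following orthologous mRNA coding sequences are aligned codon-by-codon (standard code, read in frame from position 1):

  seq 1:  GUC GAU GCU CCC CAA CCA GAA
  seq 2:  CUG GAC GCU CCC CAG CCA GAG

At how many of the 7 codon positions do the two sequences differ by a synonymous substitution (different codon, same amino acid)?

3

Codon 1: GUC Val / CUG Leu — nonsynonymous.
Codon 2: GAU Asp / GAC Asp — synonymous.
Codon 3: GCU Ala / GCU Ala — identical.
Codon 4: CCC Pro / CCC Pro — identical.
Codon 5: CAA Gln / CAG Gln — synonymous.
Codon 6: CCA Pro / CCA Pro — identical.
Codon 7: GAA Glu / GAG Glu — synonymous.
Synonymous differences: 3.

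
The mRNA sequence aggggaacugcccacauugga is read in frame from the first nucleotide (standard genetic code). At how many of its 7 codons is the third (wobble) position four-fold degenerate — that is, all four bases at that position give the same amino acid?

4

Codon 1 AGG (Arg): third position 2-fold.
Codon 2 GGA (Gly): third position 4-fold.
Codon 3 ACU (Thr): third position 4-fold.
Codon 4 GCC (Ala): third position 4-fold.
Codon 5 CAC (His): third position 2-fold.
Codon 6 AUU (Ile): third position 3-fold.
Codon 7 GGA (Gly): third position 4-fold.
Four-fold degenerate third positions: 4.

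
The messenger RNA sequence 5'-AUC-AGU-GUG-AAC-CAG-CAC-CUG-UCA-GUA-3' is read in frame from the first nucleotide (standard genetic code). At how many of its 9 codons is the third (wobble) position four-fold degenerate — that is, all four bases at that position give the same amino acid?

4

Codon 1 AUC (Ile): third position 3-fold.
Codon 2 AGU (Ser): third position 2-fold.
Codon 3 GUG (Val): third position 4-fold.
Codon 4 AAC (Asn): third position 2-fold.
Codon 5 CAG (Gln): third position 2-fold.
Codon 6 CAC (His): third position 2-fold.
Codon 7 CUG (Leu): third position 4-fold.
Codon 8 UCA (Ser): third position 4-fold.
Codon 9 GUA (Val): third position 4-fold.
Four-fold degenerate third positions: 4.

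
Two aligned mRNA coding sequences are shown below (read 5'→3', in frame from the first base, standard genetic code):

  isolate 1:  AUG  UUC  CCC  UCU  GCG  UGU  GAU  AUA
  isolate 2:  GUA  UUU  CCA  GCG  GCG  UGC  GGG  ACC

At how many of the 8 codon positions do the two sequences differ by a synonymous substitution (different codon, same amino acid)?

Codon 1: AUG Met / GUA Val — nonsynonymous.
Codon 2: UUC Phe / UUU Phe — synonymous.
Codon 3: CCC Pro / CCA Pro — synonymous.
Codon 4: UCU Ser / GCG Ala — nonsynonymous.
Codon 5: GCG Ala / GCG Ala — identical.
Codon 6: UGU Cys / UGC Cys — synonymous.
Codon 7: GAU Asp / GGG Gly — nonsynonymous.
Codon 8: AUA Ile / ACC Thr — nonsynonymous.
Synonymous differences: 3.

3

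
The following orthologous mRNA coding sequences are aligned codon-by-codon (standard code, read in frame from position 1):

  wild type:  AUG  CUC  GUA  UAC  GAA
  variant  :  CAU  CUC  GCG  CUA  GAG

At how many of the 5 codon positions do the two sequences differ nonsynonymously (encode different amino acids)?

3

Codon 1: AUG Met / CAU His — nonsynonymous.
Codon 2: CUC Leu / CUC Leu — identical.
Codon 3: GUA Val / GCG Ala — nonsynonymous.
Codon 4: UAC Tyr / CUA Leu — nonsynonymous.
Codon 5: GAA Glu / GAG Glu — synonymous.
Nonsynonymous differences: 3.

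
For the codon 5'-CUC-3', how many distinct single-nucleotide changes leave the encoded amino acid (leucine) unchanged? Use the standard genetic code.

Position 1: none → 0 synonymous.
Position 2: none → 0 synonymous.
Position 3: CUU, CUA, CUG → 3 synonymous.
Total: 0 + 0 + 3 = 3.

3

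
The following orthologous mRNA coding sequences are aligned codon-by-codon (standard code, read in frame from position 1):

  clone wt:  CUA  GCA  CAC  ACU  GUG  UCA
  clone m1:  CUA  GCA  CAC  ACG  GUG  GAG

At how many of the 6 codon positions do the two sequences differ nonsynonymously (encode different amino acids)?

1

Codon 1: CUA Leu / CUA Leu — identical.
Codon 2: GCA Ala / GCA Ala — identical.
Codon 3: CAC His / CAC His — identical.
Codon 4: ACU Thr / ACG Thr — synonymous.
Codon 5: GUG Val / GUG Val — identical.
Codon 6: UCA Ser / GAG Glu — nonsynonymous.
Nonsynonymous differences: 1.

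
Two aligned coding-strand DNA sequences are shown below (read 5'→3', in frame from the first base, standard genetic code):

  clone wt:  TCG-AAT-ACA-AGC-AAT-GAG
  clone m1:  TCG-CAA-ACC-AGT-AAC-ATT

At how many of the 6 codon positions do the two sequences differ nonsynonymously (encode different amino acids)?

2

Codon 1: TCG Ser / TCG Ser — identical.
Codon 2: AAT Asn / CAA Gln — nonsynonymous.
Codon 3: ACA Thr / ACC Thr — synonymous.
Codon 4: AGC Ser / AGT Ser — synonymous.
Codon 5: AAT Asn / AAC Asn — synonymous.
Codon 6: GAG Glu / ATT Ile — nonsynonymous.
Nonsynonymous differences: 2.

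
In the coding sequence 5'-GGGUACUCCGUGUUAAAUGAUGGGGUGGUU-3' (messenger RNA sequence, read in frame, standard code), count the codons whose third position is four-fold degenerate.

6

Codon 1 GGG (Gly): third position 4-fold.
Codon 2 UAC (Tyr): third position 2-fold.
Codon 3 UCC (Ser): third position 4-fold.
Codon 4 GUG (Val): third position 4-fold.
Codon 5 UUA (Leu): third position 2-fold.
Codon 6 AAU (Asn): third position 2-fold.
Codon 7 GAU (Asp): third position 2-fold.
Codon 8 GGG (Gly): third position 4-fold.
Codon 9 GUG (Val): third position 4-fold.
Codon 10 GUU (Val): third position 4-fold.
Four-fold degenerate third positions: 6.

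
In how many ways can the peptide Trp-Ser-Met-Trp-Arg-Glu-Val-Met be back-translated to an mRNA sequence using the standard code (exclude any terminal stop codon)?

Trp: 1 codon.
Ser: 6 codons.
Met: 1 codon.
Trp: 1 codon.
Arg: 6 codons.
Glu: 2 codons.
Val: 4 codons.
Met: 1 codon.
1 × 6 × 1 × 1 × 6 × 2 × 4 × 1 = 288.

288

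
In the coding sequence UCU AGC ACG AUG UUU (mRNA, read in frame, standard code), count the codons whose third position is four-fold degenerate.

2

Codon 1 UCU (Ser): third position 4-fold.
Codon 2 AGC (Ser): third position 2-fold.
Codon 3 ACG (Thr): third position 4-fold.
Codon 4 AUG (Met): third position 1-fold.
Codon 5 UUU (Phe): third position 2-fold.
Four-fold degenerate third positions: 2.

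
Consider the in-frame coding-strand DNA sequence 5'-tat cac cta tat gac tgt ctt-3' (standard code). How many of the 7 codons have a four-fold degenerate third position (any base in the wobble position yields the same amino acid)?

Codon 1 TAT (Tyr): third position 2-fold.
Codon 2 CAC (His): third position 2-fold.
Codon 3 CTA (Leu): third position 4-fold.
Codon 4 TAT (Tyr): third position 2-fold.
Codon 5 GAC (Asp): third position 2-fold.
Codon 6 TGT (Cys): third position 2-fold.
Codon 7 CTT (Leu): third position 4-fold.
Four-fold degenerate third positions: 2.

2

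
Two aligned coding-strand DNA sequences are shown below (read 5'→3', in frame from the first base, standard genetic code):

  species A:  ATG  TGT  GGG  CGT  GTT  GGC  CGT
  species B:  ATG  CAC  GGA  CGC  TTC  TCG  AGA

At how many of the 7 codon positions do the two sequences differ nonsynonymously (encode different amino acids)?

3

Codon 1: ATG Met / ATG Met — identical.
Codon 2: TGT Cys / CAC His — nonsynonymous.
Codon 3: GGG Gly / GGA Gly — synonymous.
Codon 4: CGT Arg / CGC Arg — synonymous.
Codon 5: GTT Val / TTC Phe — nonsynonymous.
Codon 6: GGC Gly / TCG Ser — nonsynonymous.
Codon 7: CGT Arg / AGA Arg — synonymous.
Nonsynonymous differences: 3.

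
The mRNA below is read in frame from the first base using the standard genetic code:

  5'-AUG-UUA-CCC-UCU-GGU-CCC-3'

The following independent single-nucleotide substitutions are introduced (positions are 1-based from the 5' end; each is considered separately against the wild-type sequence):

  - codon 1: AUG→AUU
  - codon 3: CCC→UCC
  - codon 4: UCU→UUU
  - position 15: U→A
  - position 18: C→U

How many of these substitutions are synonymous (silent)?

2

Codon 1: AUG (Met) → AUU (Ile) — missense.
Codon 3: CCC (Pro) → UCC (Ser) — missense.
Codon 4: UCU (Ser) → UUU (Phe) — missense.
Codon 5: GGU (Gly) → GGA (Gly) — synonymous.
Codon 6: CCC (Pro) → CCU (Pro) — synonymous.
Synonymous: 2 of 5.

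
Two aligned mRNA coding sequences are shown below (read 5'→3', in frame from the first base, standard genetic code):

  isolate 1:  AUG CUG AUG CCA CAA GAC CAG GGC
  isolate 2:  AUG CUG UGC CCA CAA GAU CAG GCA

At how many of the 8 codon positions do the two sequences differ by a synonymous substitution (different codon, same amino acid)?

1

Codon 1: AUG Met / AUG Met — identical.
Codon 2: CUG Leu / CUG Leu — identical.
Codon 3: AUG Met / UGC Cys — nonsynonymous.
Codon 4: CCA Pro / CCA Pro — identical.
Codon 5: CAA Gln / CAA Gln — identical.
Codon 6: GAC Asp / GAU Asp — synonymous.
Codon 7: CAG Gln / CAG Gln — identical.
Codon 8: GGC Gly / GCA Ala — nonsynonymous.
Synonymous differences: 1.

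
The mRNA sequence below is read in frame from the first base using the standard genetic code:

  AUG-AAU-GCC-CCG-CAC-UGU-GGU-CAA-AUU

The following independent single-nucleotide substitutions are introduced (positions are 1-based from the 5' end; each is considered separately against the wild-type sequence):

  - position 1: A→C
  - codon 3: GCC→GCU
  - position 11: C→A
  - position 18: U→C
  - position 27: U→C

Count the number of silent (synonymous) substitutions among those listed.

3

Codon 1: AUG (Met) → CUG (Leu) — missense.
Codon 3: GCC (Ala) → GCU (Ala) — synonymous.
Codon 4: CCG (Pro) → CAG (Gln) — missense.
Codon 6: UGU (Cys) → UGC (Cys) — synonymous.
Codon 9: AUU (Ile) → AUC (Ile) — synonymous.
Synonymous: 3 of 5.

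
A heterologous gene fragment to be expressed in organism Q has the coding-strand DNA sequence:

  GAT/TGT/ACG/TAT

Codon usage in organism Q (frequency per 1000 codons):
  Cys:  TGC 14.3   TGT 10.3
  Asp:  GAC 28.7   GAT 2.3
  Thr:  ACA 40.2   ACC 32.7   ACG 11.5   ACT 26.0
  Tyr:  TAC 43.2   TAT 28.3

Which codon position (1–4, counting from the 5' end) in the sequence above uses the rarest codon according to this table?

1

Codon 1 GAT (Asp): 2.3 per 1000.
Codon 2 TGT (Cys): 10.3 per 1000.
Codon 3 ACG (Thr): 11.5 per 1000.
Codon 4 TAT (Tyr): 28.3 per 1000.
Lowest frequency is 2.3 at codon 1.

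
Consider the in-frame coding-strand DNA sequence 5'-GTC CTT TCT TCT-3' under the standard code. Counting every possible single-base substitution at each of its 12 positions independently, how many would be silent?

12

Codon 1 (GTC, Val): 3 synonymous substitutions.
Codon 2 (CTT, Leu): 3 synonymous substitutions.
Codon 3 (TCT, Ser): 3 synonymous substitutions.
Codon 4 (TCT, Ser): 3 synonymous substitutions.
Total: 3 + 3 + 3 + 3 = 12.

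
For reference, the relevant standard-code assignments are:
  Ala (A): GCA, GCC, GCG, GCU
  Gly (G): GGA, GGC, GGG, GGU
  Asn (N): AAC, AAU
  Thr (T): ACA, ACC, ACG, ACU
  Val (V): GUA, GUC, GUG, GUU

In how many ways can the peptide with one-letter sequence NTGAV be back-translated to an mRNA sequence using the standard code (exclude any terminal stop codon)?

512

Asn: 2 codons.
Thr: 4 codons.
Gly: 4 codons.
Ala: 4 codons.
Val: 4 codons.
2 × 4 × 4 × 4 × 4 = 512.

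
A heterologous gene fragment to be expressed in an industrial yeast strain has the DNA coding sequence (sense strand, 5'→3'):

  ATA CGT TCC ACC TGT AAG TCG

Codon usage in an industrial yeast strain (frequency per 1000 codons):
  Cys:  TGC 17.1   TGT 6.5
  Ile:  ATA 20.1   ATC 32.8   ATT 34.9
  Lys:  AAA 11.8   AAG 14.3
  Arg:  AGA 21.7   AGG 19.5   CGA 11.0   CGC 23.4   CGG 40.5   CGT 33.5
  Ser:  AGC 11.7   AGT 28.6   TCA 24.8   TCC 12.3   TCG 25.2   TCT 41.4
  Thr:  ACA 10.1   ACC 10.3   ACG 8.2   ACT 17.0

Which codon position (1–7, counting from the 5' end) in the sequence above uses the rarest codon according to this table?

5

Codon 1 ATA (Ile): 20.1 per 1000.
Codon 2 CGT (Arg): 33.5 per 1000.
Codon 3 TCC (Ser): 12.3 per 1000.
Codon 4 ACC (Thr): 10.3 per 1000.
Codon 5 TGT (Cys): 6.5 per 1000.
Codon 6 AAG (Lys): 14.3 per 1000.
Codon 7 TCG (Ser): 25.2 per 1000.
Lowest frequency is 6.5 at codon 5.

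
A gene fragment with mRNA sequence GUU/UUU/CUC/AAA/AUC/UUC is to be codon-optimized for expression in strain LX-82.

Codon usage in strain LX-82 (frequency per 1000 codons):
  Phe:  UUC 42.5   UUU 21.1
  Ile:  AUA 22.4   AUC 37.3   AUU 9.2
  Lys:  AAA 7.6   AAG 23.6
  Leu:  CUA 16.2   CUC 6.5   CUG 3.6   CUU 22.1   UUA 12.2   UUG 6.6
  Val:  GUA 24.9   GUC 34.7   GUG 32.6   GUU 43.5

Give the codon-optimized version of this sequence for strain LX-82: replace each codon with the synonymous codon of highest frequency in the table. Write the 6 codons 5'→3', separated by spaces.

Codon 1 (Val): best is GUU at 43.5.
Codon 2 (Phe): best is UUC at 42.5.
Codon 3 (Leu): best is CUU at 22.1.
Codon 4 (Lys): best is AAG at 23.6.
Codon 5 (Ile): best is AUC at 37.3.
Codon 6 (Phe): best is UUC at 42.5.

GUU UUC CUU AAG AUC UUC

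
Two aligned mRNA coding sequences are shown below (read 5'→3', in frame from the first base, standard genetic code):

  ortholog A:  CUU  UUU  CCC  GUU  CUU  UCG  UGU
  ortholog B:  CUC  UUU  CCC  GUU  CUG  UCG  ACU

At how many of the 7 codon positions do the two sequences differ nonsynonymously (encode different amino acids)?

Codon 1: CUU Leu / CUC Leu — synonymous.
Codon 2: UUU Phe / UUU Phe — identical.
Codon 3: CCC Pro / CCC Pro — identical.
Codon 4: GUU Val / GUU Val — identical.
Codon 5: CUU Leu / CUG Leu — synonymous.
Codon 6: UCG Ser / UCG Ser — identical.
Codon 7: UGU Cys / ACU Thr — nonsynonymous.
Nonsynonymous differences: 1.

1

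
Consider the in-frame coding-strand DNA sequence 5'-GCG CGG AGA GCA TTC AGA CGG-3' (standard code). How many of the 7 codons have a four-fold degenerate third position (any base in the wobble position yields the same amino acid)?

4

Codon 1 GCG (Ala): third position 4-fold.
Codon 2 CGG (Arg): third position 4-fold.
Codon 3 AGA (Arg): third position 2-fold.
Codon 4 GCA (Ala): third position 4-fold.
Codon 5 TTC (Phe): third position 2-fold.
Codon 6 AGA (Arg): third position 2-fold.
Codon 7 CGG (Arg): third position 4-fold.
Four-fold degenerate third positions: 4.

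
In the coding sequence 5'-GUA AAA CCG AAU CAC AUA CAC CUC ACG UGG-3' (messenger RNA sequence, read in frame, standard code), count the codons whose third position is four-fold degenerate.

4

Codon 1 GUA (Val): third position 4-fold.
Codon 2 AAA (Lys): third position 2-fold.
Codon 3 CCG (Pro): third position 4-fold.
Codon 4 AAU (Asn): third position 2-fold.
Codon 5 CAC (His): third position 2-fold.
Codon 6 AUA (Ile): third position 3-fold.
Codon 7 CAC (His): third position 2-fold.
Codon 8 CUC (Leu): third position 4-fold.
Codon 9 ACG (Thr): third position 4-fold.
Codon 10 UGG (Trp): third position 1-fold.
Four-fold degenerate third positions: 4.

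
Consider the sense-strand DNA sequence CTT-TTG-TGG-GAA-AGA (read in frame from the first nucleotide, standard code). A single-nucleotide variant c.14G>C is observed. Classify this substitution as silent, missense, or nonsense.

Position 14 falls in codon 5: AGA → Arg.
After the substitution the codon is ACA → Thr.
Arg ≠ Thr, so this is a missense mutation.

missense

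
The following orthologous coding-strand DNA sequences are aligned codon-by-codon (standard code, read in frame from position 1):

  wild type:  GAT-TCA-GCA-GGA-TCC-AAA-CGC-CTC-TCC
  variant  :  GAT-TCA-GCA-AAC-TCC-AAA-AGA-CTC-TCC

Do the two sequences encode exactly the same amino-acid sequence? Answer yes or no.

no

Codon 1: GAT Asp / GAT Asp — identical.
Codon 2: TCA Ser / TCA Ser — identical.
Codon 3: GCA Ala / GCA Ala — identical.
Codon 4: GGA Gly / AAC Asn — nonsynonymous.
Codon 5: TCC Ser / TCC Ser — identical.
Codon 6: AAA Lys / AAA Lys — identical.
Codon 7: CGC Arg / AGA Arg — synonymous.
Codon 8: CTC Leu / CTC Leu — identical.
Codon 9: TCC Ser / TCC Ser — identical.
Nonsynonymous differences: 1 → different protein.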